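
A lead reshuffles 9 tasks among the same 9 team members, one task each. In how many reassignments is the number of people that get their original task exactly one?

133497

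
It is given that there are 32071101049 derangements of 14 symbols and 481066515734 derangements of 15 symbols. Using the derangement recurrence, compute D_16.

7697064251745

D_16 = (16-1)·(D_15 + D_14) = 15·(481066515734 + 32071101049) = 15·513137616783 = 7697064251745.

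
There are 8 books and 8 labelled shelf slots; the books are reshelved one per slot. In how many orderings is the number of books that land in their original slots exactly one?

14832

Choose which one of the 8 is fixed: C(8,1) = 8.
The remaining 7 must be deranged: !7 = 1854.
Total: 8 × 1854 = 14832.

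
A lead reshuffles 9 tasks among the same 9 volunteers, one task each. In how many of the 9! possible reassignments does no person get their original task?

133496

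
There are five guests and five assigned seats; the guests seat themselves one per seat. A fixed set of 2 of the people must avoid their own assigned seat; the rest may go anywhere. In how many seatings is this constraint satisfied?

78

Inclusion-exclusion on the 2 forbidden self-matches:
Σ_{j=0}^{2} (-1)^j C(2,j)(5-j)!
= C(2,0)·5! - C(2,1)·4! + C(2,2)·3!
= 120 - 48 + 6
= 78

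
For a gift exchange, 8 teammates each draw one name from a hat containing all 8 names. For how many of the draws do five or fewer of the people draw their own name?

40291

Sum C(8,i)·!(8-i) for i = 0..5:
  i=0: C(8,0)·!8 = 1·14833 = 14833
  i=1: C(8,1)·!7 = 8·1854 = 14832
  i=2: C(8,2)·!6 = 28·265 = 7420
  i=3: C(8,3)·!5 = 56·44 = 2464
  i=4: C(8,4)·!4 = 70·9 = 630
  i=5: C(8,5)·!3 = 56·2 = 112
Total = 40291.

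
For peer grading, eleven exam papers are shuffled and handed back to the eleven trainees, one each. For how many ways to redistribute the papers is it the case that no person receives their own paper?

14684570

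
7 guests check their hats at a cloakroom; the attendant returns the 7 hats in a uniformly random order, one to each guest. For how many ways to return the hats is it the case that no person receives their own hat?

1854

The number of derangements of 7 is !7 = Σ_{k=0}^{7} (-1)^k·7!/k!
= 7! - 7!/1! + 7!/2! - 7!/3! + 7!/4! - 7!/5! + 7!/6! - 7!/7!
= 5040 - 5040 + 2520 - 840 + 210 - 42 + 7 - 1
= 1854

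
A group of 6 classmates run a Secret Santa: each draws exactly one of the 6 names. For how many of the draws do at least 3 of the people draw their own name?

56

Sum C(6,i)·!(6-i) for i = 3..6:
  i=3: C(6,3)·!3 = 20·2 = 40
  i=4: C(6,4)·!2 = 15·1 = 15
  i=5: C(6,5)·!1 = 6·0 = 0
  i=6: C(6,6)·!0 = 1·1 = 1
Total = 56.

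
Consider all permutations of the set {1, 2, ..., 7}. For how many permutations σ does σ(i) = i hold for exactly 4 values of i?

70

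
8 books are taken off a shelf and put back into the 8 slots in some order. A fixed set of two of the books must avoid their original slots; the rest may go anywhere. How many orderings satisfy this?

Inclusion-exclusion on the 2 forbidden self-matches:
Σ_{j=0}^{2} (-1)^j C(2,j)(8-j)!
= C(2,0)·8! - C(2,1)·7! + C(2,2)·6!
= 40320 - 10080 + 720
= 30960

30960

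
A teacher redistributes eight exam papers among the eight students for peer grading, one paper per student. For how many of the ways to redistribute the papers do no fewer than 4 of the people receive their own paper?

# with exactly i fixed is C(8,i)·!(8-i); sum over i=4..8:
  i=4: C(8,4)·!4 = 70·9 = 630
  i=5: C(8,5)·!3 = 56·2 = 112
  i=6: C(8,6)·!2 = 28·1 = 28
  i=7: C(8,7)·!1 = 8·0 = 0
  i=8: C(8,8)·!0 = 1·1 = 1
Total = 771.

771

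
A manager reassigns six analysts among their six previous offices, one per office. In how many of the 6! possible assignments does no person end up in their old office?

265

The number of derangements of 6 is !6 = Σ_{k=0}^{6} (-1)^k·6!/k!
= 6! - 6!/1! + 6!/2! - 6!/3! + 6!/4! - 6!/5! + 6!/6!
= 720 - 720 + 360 - 120 + 30 - 6 + 1
= 265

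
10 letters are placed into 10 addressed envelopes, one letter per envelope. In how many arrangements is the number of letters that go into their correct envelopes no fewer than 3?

291394

# with exactly i fixed is C(10,i)·!(10-i); sum over i=3..10:
  i=3: C(10,3)·!7 = 120·1854 = 222480
  i=4: C(10,4)·!6 = 210·265 = 55650
  i=5: C(10,5)·!5 = 252·44 = 11088
  i=6: C(10,6)·!4 = 210·9 = 1890
  i=7: C(10,7)·!3 = 120·2 = 240
  i=8: C(10,8)·!2 = 45·1 = 45
  i=9: C(10,9)·!1 = 10·0 = 0
  i=10: C(10,10)·!0 = 1·1 = 1
Total = 291394.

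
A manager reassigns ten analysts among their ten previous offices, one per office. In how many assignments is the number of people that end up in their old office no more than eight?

Sum C(10,i)·!(10-i) for i = 0..8:
  i=0: C(10,0)·!10 = 1·1334961 = 1334961
  i=1: C(10,1)·!9 = 10·133496 = 1334960
  i=2: C(10,2)·!8 = 45·14833 = 667485
  i=3: C(10,3)·!7 = 120·1854 = 222480
  i=4: C(10,4)·!6 = 210·265 = 55650
  i=5: C(10,5)·!5 = 252·44 = 11088
  i=6: C(10,6)·!4 = 210·9 = 1890
  i=7: C(10,7)·!3 = 120·2 = 240
  i=8: C(10,8)·!2 = 45·1 = 45
Total = 3628799.

3628799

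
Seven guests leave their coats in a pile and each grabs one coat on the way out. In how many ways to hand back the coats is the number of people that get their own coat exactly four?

Choose which 4 of the 7 are fixed: C(7,4) = 35.
The other 3 form a derangement: !3 = 2.
Total: 35 × 2 = 70.

70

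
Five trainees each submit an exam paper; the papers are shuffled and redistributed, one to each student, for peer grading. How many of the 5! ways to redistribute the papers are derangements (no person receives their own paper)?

44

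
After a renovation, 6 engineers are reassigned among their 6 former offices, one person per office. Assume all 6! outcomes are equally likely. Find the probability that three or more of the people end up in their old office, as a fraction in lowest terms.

7/90

Favorable outcomes: Σ_{i≥3} C(6,i)·!(6-i) = 20·2 + 15·1 + 6·0 + 1·1 = 56.
Total outcomes: 6! = 720.
Probability = 56/720 = 7/90.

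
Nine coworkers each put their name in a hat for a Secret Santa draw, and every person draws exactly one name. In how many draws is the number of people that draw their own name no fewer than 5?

1339

# with exactly i fixed is C(9,i)·!(9-i); sum over i=5..9:
  i=5: C(9,5)·!4 = 126·9 = 1134
  i=6: C(9,6)·!3 = 84·2 = 168
  i=7: C(9,7)·!2 = 36·1 = 36
  i=8: C(9,8)·!1 = 9·0 = 0
  i=9: C(9,9)·!0 = 1·1 = 1
Total = 1339.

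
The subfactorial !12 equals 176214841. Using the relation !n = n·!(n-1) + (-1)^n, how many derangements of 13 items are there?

!13 = 13·176214841 - 1 = 2290792932.

2290792932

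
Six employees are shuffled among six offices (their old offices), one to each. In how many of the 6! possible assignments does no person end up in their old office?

265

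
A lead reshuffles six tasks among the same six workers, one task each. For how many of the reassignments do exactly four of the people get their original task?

Choose which 4 of the 6 are fixed: C(6,4) = 15.
The other 2 form a derangement: !2 = 1.
Total: 15 × 1 = 15.

15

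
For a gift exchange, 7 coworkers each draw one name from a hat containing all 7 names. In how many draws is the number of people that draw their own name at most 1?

Sum C(7,i)·!(7-i) for i = 0..1:
  i=0: C(7,0)·!7 = 1·1854 = 1854
  i=1: C(7,1)·!6 = 7·265 = 1855
Total = 3709.

3709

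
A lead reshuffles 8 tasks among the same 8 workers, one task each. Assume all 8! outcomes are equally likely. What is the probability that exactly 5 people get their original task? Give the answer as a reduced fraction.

Favorable outcomes: C(8,5)·!3 = 56·2 = 112.
Total outcomes: 8! = 40320.
Probability = 112/40320 = 1/360.

1/360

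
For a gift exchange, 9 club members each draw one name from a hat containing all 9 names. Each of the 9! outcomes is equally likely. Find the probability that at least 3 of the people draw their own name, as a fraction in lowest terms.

Favorable outcomes: Σ_{i≥3} C(9,i)·!(9-i) = 84·265 + 126·44 + 126·9 + 84·2 + 36·1 + 9·0 + 1·1 = 29143.
Total outcomes: 9! = 362880.
Probability = 29143/362880 = 29143/362880.

29143/362880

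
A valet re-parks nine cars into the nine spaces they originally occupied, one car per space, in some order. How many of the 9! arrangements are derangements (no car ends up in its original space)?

By inclusion-exclusion, !9 = Σ (-1)^k · 9!/k! for k=0..9
= 9! - 9!/1! + 9!/2! - 9!/3! + 9!/4! - 9!/5! + 9!/6! - 9!/7! + 9!/8! - 9!/9!
= 362880 - 362880 + 181440 - 60480 + 15120 - 3024 + 504 - 72 + 9 - 1
= 133496

133496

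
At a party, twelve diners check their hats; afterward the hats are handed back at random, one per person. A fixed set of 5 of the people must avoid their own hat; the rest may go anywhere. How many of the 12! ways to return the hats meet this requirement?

Inclusion-exclusion on the 5 forbidden self-matches:
Σ_{j=0}^{5} (-1)^j C(5,j)(12-j)!
= C(5,0)·12! - C(5,1)·11! + C(5,2)·10! - C(5,3)·9! + C(5,4)·8! - C(5,5)·7!
= 479001600 - 199584000 + 36288000 - 3628800 + 201600 - 5040
= 312273360

312273360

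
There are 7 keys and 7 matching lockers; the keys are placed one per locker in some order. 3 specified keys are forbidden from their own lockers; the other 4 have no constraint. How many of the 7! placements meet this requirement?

3216

Let A_j be the event that the j-th constrained one is fixed. By inclusion-exclusion over the 3 events:
Σ_{j=0}^{3} (-1)^j C(3,j)(7-j)!
= C(3,0)·7! - C(3,1)·6! + C(3,2)·5! - C(3,3)·4!
= 5040 - 2160 + 360 - 24
= 3216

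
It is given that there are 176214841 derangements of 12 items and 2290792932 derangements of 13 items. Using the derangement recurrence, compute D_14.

D_14 = (14-1)·(D_13 + D_12) = 13·(2290792932 + 176214841) = 13·2467007773 = 32071101049.

32071101049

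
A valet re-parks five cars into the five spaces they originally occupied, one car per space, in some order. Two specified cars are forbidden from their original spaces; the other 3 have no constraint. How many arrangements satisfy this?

78

Inclusion-exclusion on the 2 forbidden self-matches:
Σ_{j=0}^{2} (-1)^j C(2,j)(5-j)!
= C(2,0)·5! - C(2,1)·4! + C(2,2)·3!
= 120 - 48 + 6
= 78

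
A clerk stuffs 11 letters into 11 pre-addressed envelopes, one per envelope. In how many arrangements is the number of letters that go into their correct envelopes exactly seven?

2970

Pick the 7 fixed positions: C(11,7) = 330 ways.
The remaining 4 must be deranged: !4 = 9.
Total: 330 × 9 = 2970.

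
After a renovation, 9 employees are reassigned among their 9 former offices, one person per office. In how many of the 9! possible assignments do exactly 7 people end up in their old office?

36

Pick the 7 fixed positions: C(9,7) = 36 ways.
The remaining 2 must be deranged: !2 = 1.
Total: 36 × 1 = 36.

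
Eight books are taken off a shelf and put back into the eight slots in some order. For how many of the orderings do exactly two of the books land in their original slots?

Choose which 2 of the 8 are fixed: C(8,2) = 28.
The remaining 6 must be deranged: !6 = 265.
Total: 28 × 265 = 7420.

7420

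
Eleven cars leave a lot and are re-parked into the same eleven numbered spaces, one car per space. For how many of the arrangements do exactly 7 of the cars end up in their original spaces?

2970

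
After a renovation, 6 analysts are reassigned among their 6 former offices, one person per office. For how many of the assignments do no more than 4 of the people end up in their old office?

719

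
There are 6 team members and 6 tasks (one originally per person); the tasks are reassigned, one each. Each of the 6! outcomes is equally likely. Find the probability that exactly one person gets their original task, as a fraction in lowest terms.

11/30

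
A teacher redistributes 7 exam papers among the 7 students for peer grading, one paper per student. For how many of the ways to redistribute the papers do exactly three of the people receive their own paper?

315

Pick the 3 fixed positions: C(7,3) = 35 ways.
The other 4 form a derangement: !4 = 9.
Total: 35 × 9 = 315.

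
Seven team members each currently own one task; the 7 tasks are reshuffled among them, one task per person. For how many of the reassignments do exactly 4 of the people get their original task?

Pick the 4 fixed positions: C(7,4) = 35 ways.
The other 3 form a derangement: !3 = 2.
Total: 35 × 2 = 70.

70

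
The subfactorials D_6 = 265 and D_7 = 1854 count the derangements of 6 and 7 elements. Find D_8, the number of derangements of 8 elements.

D_8 = (8-1)·(D_7 + D_6) = 7·(1854 + 265) = 7·2119 = 14833.

14833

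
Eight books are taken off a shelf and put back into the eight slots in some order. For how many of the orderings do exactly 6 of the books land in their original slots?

28

Pick the 6 fixed positions: C(8,6) = 28 ways.
The other 2 form a derangement: !2 = 1.
Total: 28 × 1 = 28.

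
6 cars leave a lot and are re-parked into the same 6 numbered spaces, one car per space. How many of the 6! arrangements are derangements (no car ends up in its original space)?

The number of derangements of 6 is !6 = Σ_{k=0}^{6} (-1)^k·6!/k!
= 6! - 6!/1! + 6!/2! - 6!/3! + 6!/4! - 6!/5! + 6!/6!
= 720 - 720 + 360 - 120 + 30 - 6 + 1
= 265

265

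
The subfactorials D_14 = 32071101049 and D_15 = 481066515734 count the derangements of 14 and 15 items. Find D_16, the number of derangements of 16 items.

7697064251745

D_16 = (16-1)·(D_15 + D_14) = 15·(481066515734 + 32071101049) = 15·513137616783 = 7697064251745.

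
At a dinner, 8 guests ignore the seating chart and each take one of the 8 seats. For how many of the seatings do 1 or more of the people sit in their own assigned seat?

# with exactly i fixed is C(8,i)·!(8-i); sum over i=1..8:
  i=1: C(8,1)·!7 = 8·1854 = 14832
  i=2: C(8,2)·!6 = 28·265 = 7420
  i=3: C(8,3)·!5 = 56·44 = 2464
  i=4: C(8,4)·!4 = 70·9 = 630
  i=5: C(8,5)·!3 = 56·2 = 112
  i=6: C(8,6)·!2 = 28·1 = 28
  i=7: C(8,7)·!1 = 8·0 = 0
  i=8: C(8,8)·!0 = 1·1 = 1
Total = 25487.

25487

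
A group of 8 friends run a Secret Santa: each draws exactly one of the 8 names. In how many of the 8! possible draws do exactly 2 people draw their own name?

Choose which 2 of the 8 are fixed: C(8,2) = 28.
The remaining 6 must be deranged: !6 = 265.
Total: 28 × 265 = 7420.

7420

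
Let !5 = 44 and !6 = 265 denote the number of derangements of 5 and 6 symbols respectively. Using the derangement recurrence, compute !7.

1854

!7 = (7-1)·(!6 + !5) = 6·(265 + 44) = 6·309 = 1854.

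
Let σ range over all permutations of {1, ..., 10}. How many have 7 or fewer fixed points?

Sum C(10,i)·!(10-i) for i = 0..7:
  i=0: C(10,0)·!10 = 1·1334961 = 1334961
  i=1: C(10,1)·!9 = 10·133496 = 1334960
  i=2: C(10,2)·!8 = 45·14833 = 667485
  i=3: C(10,3)·!7 = 120·1854 = 222480
  i=4: C(10,4)·!6 = 210·265 = 55650
  i=5: C(10,5)·!5 = 252·44 = 11088
  i=6: C(10,6)·!4 = 210·9 = 1890
  i=7: C(10,7)·!3 = 120·2 = 240
Total = 3628754.

3628754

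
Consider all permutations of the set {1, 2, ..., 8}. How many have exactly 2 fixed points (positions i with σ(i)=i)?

7420

Choose which 2 of the 8 are fixed: C(8,2) = 28.
The remaining 6 must be deranged: !6 = 265.
Total: 28 × 265 = 7420.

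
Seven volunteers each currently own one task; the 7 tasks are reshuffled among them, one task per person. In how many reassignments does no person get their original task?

1854

Recurrence: !7 = 7·!6 + (-1)^7.
!7 = 7·265 - 1 = 1854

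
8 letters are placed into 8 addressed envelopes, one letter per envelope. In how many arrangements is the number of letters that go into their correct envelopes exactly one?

Choose which one of the 8 is fixed: C(8,1) = 8.
The other 7 form a derangement: !7 = 1854.
Total: 8 × 1854 = 14832.

14832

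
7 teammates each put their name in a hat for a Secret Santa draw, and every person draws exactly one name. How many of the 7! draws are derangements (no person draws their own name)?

The subfactorial !7 = [7!/e] (nearest integer).
7! = 5040, and 5040/e ≈ 1854.11, so !7 = 1854.

1854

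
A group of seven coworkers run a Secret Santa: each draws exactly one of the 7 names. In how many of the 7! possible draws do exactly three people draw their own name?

Choose which 3 of the 7 are fixed: C(7,3) = 35.
The remaining 4 must be deranged: !4 = 9.
Total: 35 × 9 = 315.

315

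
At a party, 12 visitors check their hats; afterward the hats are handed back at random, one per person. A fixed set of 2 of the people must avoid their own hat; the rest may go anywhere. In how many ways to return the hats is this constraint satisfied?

402796800

Inclusion-exclusion on the 2 forbidden self-matches:
Σ_{j=0}^{2} (-1)^j C(2,j)(12-j)!
= C(2,0)·12! - C(2,1)·11! + C(2,2)·10!
= 479001600 - 79833600 + 3628800
= 402796800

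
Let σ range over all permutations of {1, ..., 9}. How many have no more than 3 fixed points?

355997

# with exactly i fixed is C(9,i)·!(9-i); sum over i=0..3:
  i=0: C(9,0)·!9 = 1·133496 = 133496
  i=1: C(9,1)·!8 = 9·14833 = 133497
  i=2: C(9,2)·!7 = 36·1854 = 66744
  i=3: C(9,3)·!6 = 84·265 = 22260
Total = 355997.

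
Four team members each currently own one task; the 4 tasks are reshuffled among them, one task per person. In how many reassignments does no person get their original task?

Recurrence: !4 = 3·(!3 + !2).
!4 = 3·(2 + 1) = 3·3 = 9

9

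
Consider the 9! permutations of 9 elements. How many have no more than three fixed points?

355997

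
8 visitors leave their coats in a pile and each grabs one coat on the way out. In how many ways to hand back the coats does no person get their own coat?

!8 = 8! · Σ_{k=0}^{8} (-1)^k/k!
= 8! - 8!/1! + 8!/2! - 8!/3! + 8!/4! - 8!/5! + 8!/6! - 8!/7! + 8!/8!
= 40320 - 40320 + 20160 - 6720 + 1680 - 336 + 56 - 8 + 1
= 14833

14833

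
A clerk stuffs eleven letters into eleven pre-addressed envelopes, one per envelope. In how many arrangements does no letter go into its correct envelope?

By inclusion-exclusion, !11 = Σ (-1)^k · 11!/k! for k=0..11
= 11! - 11!/1! + 11!/2! - 11!/3! + 11!/4! - 11!/5! + 11!/6! - 11!/7! + 11!/8! - 11!/9! + 11!/10! - 11!/11!
= 39916800 - 39916800 + 19958400 - 6652800 + 1663200 - 332640 + 55440 - 7920 + 990 - 110 + 11 - 1
= 14684570

14684570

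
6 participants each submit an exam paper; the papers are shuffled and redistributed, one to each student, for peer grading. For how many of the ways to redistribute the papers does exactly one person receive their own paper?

Choose which one of the 6 is fixed: C(6,1) = 6.
The remaining 5 must be deranged: !5 = 44.
Total: 6 × 44 = 264.

264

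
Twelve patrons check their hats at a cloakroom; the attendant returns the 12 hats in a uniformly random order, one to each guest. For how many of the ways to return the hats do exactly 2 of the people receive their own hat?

88107426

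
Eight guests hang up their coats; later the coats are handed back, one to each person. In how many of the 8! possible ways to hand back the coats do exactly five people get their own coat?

112

Pick the 5 fixed positions: C(8,5) = 56 ways.
The other 3 form a derangement: !3 = 2.
Total: 56 × 2 = 112.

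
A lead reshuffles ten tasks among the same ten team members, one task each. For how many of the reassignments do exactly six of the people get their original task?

1890

Choose which 6 of the 10 are fixed: C(10,6) = 210.
The other 4 form a derangement: !4 = 9.
Total: 210 × 9 = 1890.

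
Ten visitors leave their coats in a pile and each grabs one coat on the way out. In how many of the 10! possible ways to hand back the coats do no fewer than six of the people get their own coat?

2176

# with exactly i fixed is C(10,i)·!(10-i); sum over i=6..10:
  i=6: C(10,6)·!4 = 210·9 = 1890
  i=7: C(10,7)·!3 = 120·2 = 240
  i=8: C(10,8)·!2 = 45·1 = 45
  i=9: C(10,9)·!1 = 10·0 = 0
  i=10: C(10,10)·!0 = 1·1 = 1
Total = 2176.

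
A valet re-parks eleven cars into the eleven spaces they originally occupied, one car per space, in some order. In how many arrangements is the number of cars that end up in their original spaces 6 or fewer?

39913444

Sum C(11,i)·!(11-i) for i = 0..6:
  i=0: C(11,0)·!11 = 1·14684570 = 14684570
  i=1: C(11,1)·!10 = 11·1334961 = 14684571
  i=2: C(11,2)·!9 = 55·133496 = 7342280
  i=3: C(11,3)·!8 = 165·14833 = 2447445
  i=4: C(11,4)·!7 = 330·1854 = 611820
  i=5: C(11,5)·!6 = 462·265 = 122430
  i=6: C(11,6)·!5 = 462·44 = 20328
Total = 39913444.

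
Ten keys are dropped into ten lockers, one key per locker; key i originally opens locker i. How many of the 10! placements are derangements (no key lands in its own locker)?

!10 is the nearest integer to 10!/e.
10! = 3628800, and 3628800/e ≈ 1334960.92, so !10 = 1334961.

1334961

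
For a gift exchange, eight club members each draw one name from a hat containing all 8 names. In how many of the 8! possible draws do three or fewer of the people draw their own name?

39549

Sum C(8,i)·!(8-i) for i = 0..3:
  i=0: C(8,0)·!8 = 1·14833 = 14833
  i=1: C(8,1)·!7 = 8·1854 = 14832
  i=2: C(8,2)·!6 = 28·265 = 7420
  i=3: C(8,3)·!5 = 56·44 = 2464
Total = 39549.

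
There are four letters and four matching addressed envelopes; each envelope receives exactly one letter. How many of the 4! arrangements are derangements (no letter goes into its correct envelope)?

Use !n = (n-1)(!(n-1) + !(n-2)).
!4 = 3·(2 + 1) = 3·3 = 9

9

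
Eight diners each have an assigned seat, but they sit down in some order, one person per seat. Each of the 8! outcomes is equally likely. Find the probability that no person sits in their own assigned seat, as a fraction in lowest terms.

Favorable outcomes: !8 = 14833.
Total outcomes: 8! = 40320.
Probability = 14833/40320 = 2119/5760.

2119/5760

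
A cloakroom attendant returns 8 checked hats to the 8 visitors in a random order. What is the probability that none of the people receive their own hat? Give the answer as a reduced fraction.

Favorable outcomes: !8 = 14833.
Total outcomes: 8! = 40320.
Probability = 14833/40320 = 2119/5760.

2119/5760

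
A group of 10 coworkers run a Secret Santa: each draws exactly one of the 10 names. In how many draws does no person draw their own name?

The subfactorial !10 = [10!/e] (nearest integer).
10! = 3628800, and 3628800/e ≈ 1334960.92, so !10 = 1334961.

1334961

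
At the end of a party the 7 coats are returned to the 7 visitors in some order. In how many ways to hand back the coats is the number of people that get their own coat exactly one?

1855

Choose which one of the 7 is fixed: C(7,1) = 7.
The other 6 form a derangement: !6 = 265.
Total: 7 × 265 = 1855.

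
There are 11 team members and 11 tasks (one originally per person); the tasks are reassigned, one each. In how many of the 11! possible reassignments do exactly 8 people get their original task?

330

Pick the 8 fixed positions: C(11,8) = 165 ways.
The other 3 form a derangement: !3 = 2.
Total: 165 × 2 = 330.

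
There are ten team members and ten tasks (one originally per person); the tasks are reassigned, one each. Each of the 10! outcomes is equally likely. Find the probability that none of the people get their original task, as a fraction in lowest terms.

Favorable outcomes: !10 = 1334961.
Total outcomes: 10! = 3628800.
Probability = 1334961/3628800 = 16481/44800.

16481/44800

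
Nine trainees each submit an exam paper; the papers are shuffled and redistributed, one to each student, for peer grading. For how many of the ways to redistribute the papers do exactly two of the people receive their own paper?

Choose which 2 of the 9 are fixed: C(9,2) = 36.
The other 7 form a derangement: !7 = 1854.
Total: 36 × 1854 = 66744.

66744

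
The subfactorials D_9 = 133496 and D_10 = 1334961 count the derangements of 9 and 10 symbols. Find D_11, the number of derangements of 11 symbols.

D_11 = (11-1)·(D_10 + D_9) = 10·(1334961 + 133496) = 10·1468457 = 14684570.

14684570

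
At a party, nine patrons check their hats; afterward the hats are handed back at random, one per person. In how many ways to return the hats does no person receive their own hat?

133496

The number of derangements of 9 is !9 = Σ_{k=0}^{9} (-1)^k·9!/k!
= 9! - 9!/1! + 9!/2! - 9!/3! + 9!/4! - 9!/5! + 9!/6! - 9!/7! + 9!/8! - 9!/9!
= 362880 - 362880 + 181440 - 60480 + 15120 - 3024 + 504 - 72 + 9 - 1
= 133496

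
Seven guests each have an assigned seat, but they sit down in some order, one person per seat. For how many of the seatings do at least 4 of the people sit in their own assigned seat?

Sum C(7,i)·!(7-i) for i = 4..7:
  i=4: C(7,4)·!3 = 35·2 = 70
  i=5: C(7,5)·!2 = 21·1 = 21
  i=6: C(7,6)·!1 = 7·0 = 0
  i=7: C(7,7)·!0 = 1·1 = 1
Total = 92.

92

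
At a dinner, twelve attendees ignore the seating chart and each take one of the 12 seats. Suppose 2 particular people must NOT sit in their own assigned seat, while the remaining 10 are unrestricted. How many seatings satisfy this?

402796800

Let A_j be the event that the j-th constrained one is fixed. By inclusion-exclusion over the 2 events:
Σ_{j=0}^{2} (-1)^j C(2,j)(12-j)!
= C(2,0)·12! - C(2,1)·11! + C(2,2)·10!
= 479001600 - 79833600 + 3628800
= 402796800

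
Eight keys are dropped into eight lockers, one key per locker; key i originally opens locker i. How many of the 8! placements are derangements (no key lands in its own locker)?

14833

Recurrence: !8 = 7·(!7 + !6).
!8 = 7·(1854 + 265) = 7·2119 = 14833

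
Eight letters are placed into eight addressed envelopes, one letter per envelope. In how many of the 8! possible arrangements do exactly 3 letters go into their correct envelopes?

Choose which 3 of the 8 are fixed: C(8,3) = 56.
The other 5 form a derangement: !5 = 44.
Total: 56 × 44 = 2464.

2464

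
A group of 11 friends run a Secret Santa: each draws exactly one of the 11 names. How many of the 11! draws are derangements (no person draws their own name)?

The number of derangements of 11 is !11 = Σ_{k=0}^{11} (-1)^k·11!/k!
= 11! - 11!/1! + 11!/2! - 11!/3! + 11!/4! - 11!/5! + 11!/6! - 11!/7! + 11!/8! - 11!/9! + 11!/10! - 11!/11!
= 39916800 - 39916800 + 19958400 - 6652800 + 1663200 - 332640 + 55440 - 7920 + 990 - 110 + 11 - 1
= 14684570

14684570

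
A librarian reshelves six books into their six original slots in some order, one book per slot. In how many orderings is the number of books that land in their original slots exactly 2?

Pick the 2 fixed positions: C(6,2) = 15 ways.
The remaining 4 must be deranged: !4 = 9.
Total: 15 × 9 = 135.

135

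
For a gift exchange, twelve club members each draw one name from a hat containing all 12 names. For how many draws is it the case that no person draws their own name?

Recurrence: !12 = 11·(!11 + !10).
!12 = 11·(14684570 + 1334961) = 11·16019531 = 176214841

176214841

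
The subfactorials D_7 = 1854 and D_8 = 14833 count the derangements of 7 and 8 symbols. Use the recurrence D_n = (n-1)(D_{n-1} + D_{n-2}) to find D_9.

133496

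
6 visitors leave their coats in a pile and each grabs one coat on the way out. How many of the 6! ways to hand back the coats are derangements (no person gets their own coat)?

!6 = 6! · Σ_{k=0}^{6} (-1)^k/k!
= 6! - 6!/1! + 6!/2! - 6!/3! + 6!/4! - 6!/5! + 6!/6!
= 720 - 720 + 360 - 120 + 30 - 6 + 1
= 265

265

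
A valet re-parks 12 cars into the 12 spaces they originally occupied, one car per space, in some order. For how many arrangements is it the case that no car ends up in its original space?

176214841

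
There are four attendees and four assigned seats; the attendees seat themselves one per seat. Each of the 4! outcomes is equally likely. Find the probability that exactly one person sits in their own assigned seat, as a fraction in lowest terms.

1/3

Favorable outcomes: C(4,1)·!3 = 4·2 = 8.
Total outcomes: 4! = 24.
Probability = 8/24 = 1/3.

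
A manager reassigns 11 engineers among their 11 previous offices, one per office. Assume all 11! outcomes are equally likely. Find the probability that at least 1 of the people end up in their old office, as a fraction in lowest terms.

2523223/3991680

Favorable outcomes: Σ_{i≥1} C(11,i)·!(11-i) = 11·1334961 + 55·133496 + 165·14833 + 330·1854 + 462·265 + 462·44 + 330·9 + 165·2 + 55·1 + 11·0 + 1·1 = 25232230.
Total outcomes: 11! = 39916800.
Probability = 25232230/39916800 = 2523223/3991680.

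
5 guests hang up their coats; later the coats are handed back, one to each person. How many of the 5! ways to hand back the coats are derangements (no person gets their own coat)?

44

The subfactorial !5 = [5!/e] (nearest integer).
5! = 120, and 120/e ≈ 44.15, so !5 = 44.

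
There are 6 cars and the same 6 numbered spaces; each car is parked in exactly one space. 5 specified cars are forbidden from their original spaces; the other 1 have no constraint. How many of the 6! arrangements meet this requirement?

Let A_j be the event that the j-th constrained one is fixed. By inclusion-exclusion over the 5 events:
Σ_{j=0}^{5} (-1)^j C(5,j)(6-j)!
= C(5,0)·6! - C(5,1)·5! + C(5,2)·4! - C(5,3)·3! + C(5,4)·2! - C(5,5)·1!
= 720 - 600 + 240 - 60 + 10 - 1
= 309

309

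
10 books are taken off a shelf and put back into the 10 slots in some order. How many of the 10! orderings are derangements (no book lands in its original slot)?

1334961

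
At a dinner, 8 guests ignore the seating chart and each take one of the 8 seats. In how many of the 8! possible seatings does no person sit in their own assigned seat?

14833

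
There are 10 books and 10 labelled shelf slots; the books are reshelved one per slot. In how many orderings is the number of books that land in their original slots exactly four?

Choose which 4 of the 10 are fixed: C(10,4) = 210.
The remaining 6 must be deranged: !6 = 265.
Total: 210 × 265 = 55650.

55650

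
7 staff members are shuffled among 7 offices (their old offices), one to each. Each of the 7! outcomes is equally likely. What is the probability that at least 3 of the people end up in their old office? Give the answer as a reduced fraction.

Favorable outcomes: Σ_{i≥3} C(7,i)·!(7-i) = 35·9 + 35·2 + 21·1 + 7·0 + 1·1 = 407.
Total outcomes: 7! = 5040.
Probability = 407/5040 = 407/5040.

407/5040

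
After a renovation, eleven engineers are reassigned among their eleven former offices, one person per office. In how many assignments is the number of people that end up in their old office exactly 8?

Pick the 8 fixed positions: C(11,8) = 165 ways.
The remaining 3 must be deranged: !3 = 2.
Total: 165 × 2 = 330.

330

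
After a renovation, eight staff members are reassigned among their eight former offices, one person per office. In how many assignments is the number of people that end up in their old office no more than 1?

29665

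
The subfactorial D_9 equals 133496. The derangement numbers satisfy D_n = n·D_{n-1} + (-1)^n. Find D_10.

1334961

D_10 = 10·133496 + 1 = 1334961.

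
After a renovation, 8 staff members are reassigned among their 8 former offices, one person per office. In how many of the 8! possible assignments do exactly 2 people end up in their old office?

7420

Pick the 2 fixed positions: C(8,2) = 28 ways.
The other 6 form a derangement: !6 = 265.
Total: 28 × 265 = 7420.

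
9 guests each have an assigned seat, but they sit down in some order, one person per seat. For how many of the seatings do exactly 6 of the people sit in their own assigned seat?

168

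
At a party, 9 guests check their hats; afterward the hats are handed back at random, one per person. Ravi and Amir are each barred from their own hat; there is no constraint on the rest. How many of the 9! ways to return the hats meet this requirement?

Inclusion-exclusion on the 2 forbidden self-matches:
Σ_{j=0}^{2} (-1)^j C(2,j)(9-j)!
= C(2,0)·9! - C(2,1)·8! + C(2,2)·7!
= 362880 - 80640 + 5040
= 287280

287280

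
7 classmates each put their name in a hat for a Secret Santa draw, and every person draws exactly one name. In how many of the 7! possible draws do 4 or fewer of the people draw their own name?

Sum C(7,i)·!(7-i) for i = 0..4:
  i=0: C(7,0)·!7 = 1·1854 = 1854
  i=1: C(7,1)·!6 = 7·265 = 1855
  i=2: C(7,2)·!5 = 21·44 = 924
  i=3: C(7,3)·!4 = 35·9 = 315
  i=4: C(7,4)·!3 = 35·2 = 70
Total = 5018.

5018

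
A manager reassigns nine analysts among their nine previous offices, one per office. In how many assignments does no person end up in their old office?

By inclusion-exclusion, !9 = Σ (-1)^k · 9!/k! for k=0..9
= 9! - 9!/1! + 9!/2! - 9!/3! + 9!/4! - 9!/5! + 9!/6! - 9!/7! + 9!/8! - 9!/9!
= 362880 - 362880 + 181440 - 60480 + 15120 - 3024 + 504 - 72 + 9 - 1
= 133496

133496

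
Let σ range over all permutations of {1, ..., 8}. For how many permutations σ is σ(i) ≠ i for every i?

14833

Use !n = (n-1)(!(n-1) + !(n-2)).
!8 = 7·(1854 + 265) = 7·2119 = 14833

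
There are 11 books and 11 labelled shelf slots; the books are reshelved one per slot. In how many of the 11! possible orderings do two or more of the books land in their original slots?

10547659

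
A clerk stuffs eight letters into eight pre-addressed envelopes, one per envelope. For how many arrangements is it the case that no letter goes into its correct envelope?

14833

!8 = 8! · Σ_{k=0}^{8} (-1)^k/k!
= 8! - 8!/1! + 8!/2! - 8!/3! + 8!/4! - 8!/5! + 8!/6! - 8!/7! + 8!/8!
= 40320 - 40320 + 20160 - 6720 + 1680 - 336 + 56 - 8 + 1
= 14833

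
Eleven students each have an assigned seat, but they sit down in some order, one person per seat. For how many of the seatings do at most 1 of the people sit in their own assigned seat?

29369141

Sum C(11,i)·!(11-i) for i = 0..1:
  i=0: C(11,0)·!11 = 1·14684570 = 14684570
  i=1: C(11,1)·!10 = 11·1334961 = 14684571
Total = 29369141.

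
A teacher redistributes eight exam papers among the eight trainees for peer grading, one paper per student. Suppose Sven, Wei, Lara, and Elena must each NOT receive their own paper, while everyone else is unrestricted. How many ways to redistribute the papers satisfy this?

24024

Inclusion-exclusion on the 4 forbidden self-matches:
Σ_{j=0}^{4} (-1)^j C(4,j)(8-j)!
= C(4,0)·8! - C(4,1)·7! + C(4,2)·6! - C(4,3)·5! + C(4,4)·4!
= 40320 - 20160 + 4320 - 480 + 24
= 24024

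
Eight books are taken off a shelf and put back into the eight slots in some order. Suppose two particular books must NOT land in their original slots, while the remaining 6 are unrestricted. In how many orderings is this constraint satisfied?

30960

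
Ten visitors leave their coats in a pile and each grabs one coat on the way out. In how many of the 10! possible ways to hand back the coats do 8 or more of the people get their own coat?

46

# with exactly i fixed is C(10,i)·!(10-i); sum over i=8..10:
  i=8: C(10,8)·!2 = 45·1 = 45
  i=9: C(10,9)·!1 = 10·0 = 0
  i=10: C(10,10)·!0 = 1·1 = 1
Total = 46.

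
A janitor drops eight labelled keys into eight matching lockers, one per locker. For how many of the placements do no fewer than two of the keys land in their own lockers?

10655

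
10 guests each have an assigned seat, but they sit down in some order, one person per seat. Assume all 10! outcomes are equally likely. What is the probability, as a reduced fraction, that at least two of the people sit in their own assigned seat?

958879/3628800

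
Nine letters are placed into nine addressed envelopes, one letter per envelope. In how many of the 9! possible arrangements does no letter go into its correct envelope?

The number of derangements of 9 is !9 = Σ_{k=0}^{9} (-1)^k·9!/k!
= 9! - 9!/1! + 9!/2! - 9!/3! + 9!/4! - 9!/5! + 9!/6! - 9!/7! + 9!/8! - 9!/9!
= 362880 - 362880 + 181440 - 60480 + 15120 - 3024 + 504 - 72 + 9 - 1
= 133496

133496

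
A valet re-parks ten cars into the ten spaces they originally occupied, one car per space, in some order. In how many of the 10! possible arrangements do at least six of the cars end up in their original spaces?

# with exactly i fixed is C(10,i)·!(10-i); sum over i=6..10:
  i=6: C(10,6)·!4 = 210·9 = 1890
  i=7: C(10,7)·!3 = 120·2 = 240
  i=8: C(10,8)·!2 = 45·1 = 45
  i=9: C(10,9)·!1 = 10·0 = 0
  i=10: C(10,10)·!0 = 1·1 = 1
Total = 2176.

2176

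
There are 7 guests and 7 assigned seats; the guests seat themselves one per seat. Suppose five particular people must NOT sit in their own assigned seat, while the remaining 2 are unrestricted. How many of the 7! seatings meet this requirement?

2428

Inclusion-exclusion on the 5 forbidden self-matches:
Σ_{j=0}^{5} (-1)^j C(5,j)(7-j)!
= C(5,0)·7! - C(5,1)·6! + C(5,2)·5! - C(5,3)·4! + C(5,4)·3! - C(5,5)·2!
= 5040 - 3600 + 1200 - 240 + 30 - 2
= 2428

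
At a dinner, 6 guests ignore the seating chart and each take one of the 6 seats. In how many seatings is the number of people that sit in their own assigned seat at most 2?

664

Sum C(6,i)·!(6-i) for i = 0..2:
  i=0: C(6,0)·!6 = 1·265 = 265
  i=1: C(6,1)·!5 = 6·44 = 264
  i=2: C(6,2)·!4 = 15·9 = 135
Total = 664.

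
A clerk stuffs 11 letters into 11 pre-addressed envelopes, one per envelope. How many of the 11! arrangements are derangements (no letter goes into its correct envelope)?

14684570

By inclusion-exclusion, !11 = Σ (-1)^k · 11!/k! for k=0..11
= 11! - 11!/1! + 11!/2! - 11!/3! + 11!/4! - 11!/5! + 11!/6! - 11!/7! + 11!/8! - 11!/9! + 11!/10! - 11!/11!
= 39916800 - 39916800 + 19958400 - 6652800 + 1663200 - 332640 + 55440 - 7920 + 990 - 110 + 11 - 1
= 14684570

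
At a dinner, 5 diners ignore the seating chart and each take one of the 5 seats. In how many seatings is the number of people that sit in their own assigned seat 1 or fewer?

Sum C(5,i)·!(5-i) for i = 0..1:
  i=0: C(5,0)·!5 = 1·44 = 44
  i=1: C(5,1)·!4 = 5·9 = 45
Total = 89.

89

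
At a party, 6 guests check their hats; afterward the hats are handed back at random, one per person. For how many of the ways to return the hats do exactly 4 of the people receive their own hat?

Choose which 4 of the 6 are fixed: C(6,4) = 15.
The other 2 form a derangement: !2 = 1.
Total: 15 × 1 = 15.

15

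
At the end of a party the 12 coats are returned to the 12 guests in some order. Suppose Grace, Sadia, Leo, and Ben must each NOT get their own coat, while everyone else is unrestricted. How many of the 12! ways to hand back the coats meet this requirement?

Let A_j be the event that the j-th constrained one is fixed. By inclusion-exclusion over the 4 events:
Σ_{j=0}^{4} (-1)^j C(4,j)(12-j)!
= C(4,0)·12! - C(4,1)·11! + C(4,2)·10! - C(4,3)·9! + C(4,4)·8!
= 479001600 - 159667200 + 21772800 - 1451520 + 40320
= 339696000

339696000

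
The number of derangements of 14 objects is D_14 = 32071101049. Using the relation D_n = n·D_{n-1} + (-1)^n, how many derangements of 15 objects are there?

481066515734

D_15 = 15·32071101049 - 1 = 481066515734.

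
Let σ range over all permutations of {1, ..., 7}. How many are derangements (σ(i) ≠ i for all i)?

1854

!7 = 7! · Σ_{k=0}^{7} (-1)^k/k!
= 7! - 7!/1! + 7!/2! - 7!/3! + 7!/4! - 7!/5! + 7!/6! - 7!/7!
= 5040 - 5040 + 2520 - 840 + 210 - 42 + 7 - 1
= 1854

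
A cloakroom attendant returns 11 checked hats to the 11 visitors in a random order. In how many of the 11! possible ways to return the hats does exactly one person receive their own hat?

Choose which one of the 11 is fixed: C(11,1) = 11.
The other 10 form a derangement: !10 = 1334961.
Total: 11 × 1334961 = 14684571.

14684571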